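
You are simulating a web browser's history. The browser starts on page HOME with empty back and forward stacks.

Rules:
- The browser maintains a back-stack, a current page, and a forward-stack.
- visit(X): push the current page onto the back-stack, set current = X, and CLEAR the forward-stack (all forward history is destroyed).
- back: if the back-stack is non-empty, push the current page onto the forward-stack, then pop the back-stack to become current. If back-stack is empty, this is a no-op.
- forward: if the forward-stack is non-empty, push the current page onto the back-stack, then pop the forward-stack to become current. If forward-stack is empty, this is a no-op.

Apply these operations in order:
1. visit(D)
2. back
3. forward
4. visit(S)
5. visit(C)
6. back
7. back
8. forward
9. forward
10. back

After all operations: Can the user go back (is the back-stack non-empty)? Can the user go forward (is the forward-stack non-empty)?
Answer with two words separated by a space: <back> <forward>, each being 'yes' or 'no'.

After 1 (visit(D)): cur=D back=1 fwd=0
After 2 (back): cur=HOME back=0 fwd=1
After 3 (forward): cur=D back=1 fwd=0
After 4 (visit(S)): cur=S back=2 fwd=0
After 5 (visit(C)): cur=C back=3 fwd=0
After 6 (back): cur=S back=2 fwd=1
After 7 (back): cur=D back=1 fwd=2
After 8 (forward): cur=S back=2 fwd=1
After 9 (forward): cur=C back=3 fwd=0
After 10 (back): cur=S back=2 fwd=1

Answer: yes yes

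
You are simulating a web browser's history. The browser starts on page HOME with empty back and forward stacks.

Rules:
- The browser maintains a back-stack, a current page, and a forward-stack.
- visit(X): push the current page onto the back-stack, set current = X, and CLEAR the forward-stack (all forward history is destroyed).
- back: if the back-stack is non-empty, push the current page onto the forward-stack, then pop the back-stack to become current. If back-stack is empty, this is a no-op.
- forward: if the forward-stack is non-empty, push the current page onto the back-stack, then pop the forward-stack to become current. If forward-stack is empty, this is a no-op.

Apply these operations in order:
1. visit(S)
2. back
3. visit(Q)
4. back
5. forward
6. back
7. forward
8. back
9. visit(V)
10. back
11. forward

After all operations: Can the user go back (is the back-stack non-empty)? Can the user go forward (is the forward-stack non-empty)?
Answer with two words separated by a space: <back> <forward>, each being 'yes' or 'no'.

After 1 (visit(S)): cur=S back=1 fwd=0
After 2 (back): cur=HOME back=0 fwd=1
After 3 (visit(Q)): cur=Q back=1 fwd=0
After 4 (back): cur=HOME back=0 fwd=1
After 5 (forward): cur=Q back=1 fwd=0
After 6 (back): cur=HOME back=0 fwd=1
After 7 (forward): cur=Q back=1 fwd=0
After 8 (back): cur=HOME back=0 fwd=1
After 9 (visit(V)): cur=V back=1 fwd=0
After 10 (back): cur=HOME back=0 fwd=1
After 11 (forward): cur=V back=1 fwd=0

Answer: yes no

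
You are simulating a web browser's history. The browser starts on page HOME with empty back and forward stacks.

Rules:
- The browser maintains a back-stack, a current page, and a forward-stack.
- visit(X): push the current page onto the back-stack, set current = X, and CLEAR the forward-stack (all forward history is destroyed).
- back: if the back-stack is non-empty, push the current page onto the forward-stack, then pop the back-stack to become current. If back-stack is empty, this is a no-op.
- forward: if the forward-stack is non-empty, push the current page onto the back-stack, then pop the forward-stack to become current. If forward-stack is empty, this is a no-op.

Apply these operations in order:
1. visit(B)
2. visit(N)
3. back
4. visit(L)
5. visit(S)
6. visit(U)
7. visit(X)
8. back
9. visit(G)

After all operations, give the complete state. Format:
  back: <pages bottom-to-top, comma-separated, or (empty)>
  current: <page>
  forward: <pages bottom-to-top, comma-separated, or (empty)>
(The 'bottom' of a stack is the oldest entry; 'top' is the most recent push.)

After 1 (visit(B)): cur=B back=1 fwd=0
After 2 (visit(N)): cur=N back=2 fwd=0
After 3 (back): cur=B back=1 fwd=1
After 4 (visit(L)): cur=L back=2 fwd=0
After 5 (visit(S)): cur=S back=3 fwd=0
After 6 (visit(U)): cur=U back=4 fwd=0
After 7 (visit(X)): cur=X back=5 fwd=0
After 8 (back): cur=U back=4 fwd=1
After 9 (visit(G)): cur=G back=5 fwd=0

Answer: back: HOME,B,L,S,U
current: G
forward: (empty)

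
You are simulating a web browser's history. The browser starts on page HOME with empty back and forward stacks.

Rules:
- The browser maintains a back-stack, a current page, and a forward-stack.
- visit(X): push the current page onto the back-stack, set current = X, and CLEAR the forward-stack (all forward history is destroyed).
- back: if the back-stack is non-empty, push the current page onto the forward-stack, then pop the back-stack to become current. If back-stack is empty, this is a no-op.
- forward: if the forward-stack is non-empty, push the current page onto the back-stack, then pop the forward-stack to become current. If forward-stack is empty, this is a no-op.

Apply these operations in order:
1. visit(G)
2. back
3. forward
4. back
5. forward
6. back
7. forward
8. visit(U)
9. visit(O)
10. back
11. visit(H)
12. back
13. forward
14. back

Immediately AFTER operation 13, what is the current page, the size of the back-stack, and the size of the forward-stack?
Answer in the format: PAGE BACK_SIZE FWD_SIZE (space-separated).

After 1 (visit(G)): cur=G back=1 fwd=0
After 2 (back): cur=HOME back=0 fwd=1
After 3 (forward): cur=G back=1 fwd=0
After 4 (back): cur=HOME back=0 fwd=1
After 5 (forward): cur=G back=1 fwd=0
After 6 (back): cur=HOME back=0 fwd=1
After 7 (forward): cur=G back=1 fwd=0
After 8 (visit(U)): cur=U back=2 fwd=0
After 9 (visit(O)): cur=O back=3 fwd=0
After 10 (back): cur=U back=2 fwd=1
After 11 (visit(H)): cur=H back=3 fwd=0
After 12 (back): cur=U back=2 fwd=1
After 13 (forward): cur=H back=3 fwd=0

H 3 0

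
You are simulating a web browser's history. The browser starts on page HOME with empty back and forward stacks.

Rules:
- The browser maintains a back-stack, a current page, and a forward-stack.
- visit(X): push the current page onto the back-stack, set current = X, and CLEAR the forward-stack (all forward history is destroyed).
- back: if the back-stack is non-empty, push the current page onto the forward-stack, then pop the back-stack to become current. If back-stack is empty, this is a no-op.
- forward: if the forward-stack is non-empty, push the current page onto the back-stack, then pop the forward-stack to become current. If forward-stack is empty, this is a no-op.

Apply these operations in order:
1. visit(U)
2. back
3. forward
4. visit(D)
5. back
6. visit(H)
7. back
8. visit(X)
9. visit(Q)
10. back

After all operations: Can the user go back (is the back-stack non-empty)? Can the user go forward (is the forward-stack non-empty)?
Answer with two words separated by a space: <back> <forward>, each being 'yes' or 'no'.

After 1 (visit(U)): cur=U back=1 fwd=0
After 2 (back): cur=HOME back=0 fwd=1
After 3 (forward): cur=U back=1 fwd=0
After 4 (visit(D)): cur=D back=2 fwd=0
After 5 (back): cur=U back=1 fwd=1
After 6 (visit(H)): cur=H back=2 fwd=0
After 7 (back): cur=U back=1 fwd=1
After 8 (visit(X)): cur=X back=2 fwd=0
After 9 (visit(Q)): cur=Q back=3 fwd=0
After 10 (back): cur=X back=2 fwd=1

Answer: yes yes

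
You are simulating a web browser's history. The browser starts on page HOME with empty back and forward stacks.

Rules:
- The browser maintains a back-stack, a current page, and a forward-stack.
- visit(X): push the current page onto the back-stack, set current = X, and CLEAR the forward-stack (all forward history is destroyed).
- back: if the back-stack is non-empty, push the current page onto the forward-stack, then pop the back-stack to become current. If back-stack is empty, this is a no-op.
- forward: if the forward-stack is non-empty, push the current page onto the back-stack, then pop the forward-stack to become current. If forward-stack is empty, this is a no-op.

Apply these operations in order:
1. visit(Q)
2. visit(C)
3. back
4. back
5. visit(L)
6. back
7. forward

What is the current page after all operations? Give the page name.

Answer: L

Derivation:
After 1 (visit(Q)): cur=Q back=1 fwd=0
After 2 (visit(C)): cur=C back=2 fwd=0
After 3 (back): cur=Q back=1 fwd=1
After 4 (back): cur=HOME back=0 fwd=2
After 5 (visit(L)): cur=L back=1 fwd=0
After 6 (back): cur=HOME back=0 fwd=1
After 7 (forward): cur=L back=1 fwd=0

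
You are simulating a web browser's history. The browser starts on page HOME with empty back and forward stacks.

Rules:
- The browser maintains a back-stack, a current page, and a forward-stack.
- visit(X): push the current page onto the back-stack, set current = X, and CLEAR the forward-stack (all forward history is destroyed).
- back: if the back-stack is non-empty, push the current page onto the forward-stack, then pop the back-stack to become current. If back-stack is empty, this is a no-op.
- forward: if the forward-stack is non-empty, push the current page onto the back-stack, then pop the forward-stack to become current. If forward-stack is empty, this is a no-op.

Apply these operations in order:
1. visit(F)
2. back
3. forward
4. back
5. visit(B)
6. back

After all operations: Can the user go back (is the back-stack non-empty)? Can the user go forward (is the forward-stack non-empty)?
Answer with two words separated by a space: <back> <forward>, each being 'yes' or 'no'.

Answer: no yes

Derivation:
After 1 (visit(F)): cur=F back=1 fwd=0
After 2 (back): cur=HOME back=0 fwd=1
After 3 (forward): cur=F back=1 fwd=0
After 4 (back): cur=HOME back=0 fwd=1
After 5 (visit(B)): cur=B back=1 fwd=0
After 6 (back): cur=HOME back=0 fwd=1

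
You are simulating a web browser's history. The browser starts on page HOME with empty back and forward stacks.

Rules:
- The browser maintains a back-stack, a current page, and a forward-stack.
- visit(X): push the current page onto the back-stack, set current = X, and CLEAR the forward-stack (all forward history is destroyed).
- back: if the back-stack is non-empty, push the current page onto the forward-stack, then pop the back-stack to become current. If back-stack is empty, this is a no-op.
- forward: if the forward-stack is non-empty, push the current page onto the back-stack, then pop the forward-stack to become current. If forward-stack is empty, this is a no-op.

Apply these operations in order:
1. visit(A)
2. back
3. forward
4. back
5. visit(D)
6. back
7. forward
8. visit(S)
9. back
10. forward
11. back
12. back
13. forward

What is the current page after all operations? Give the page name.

Answer: D

Derivation:
After 1 (visit(A)): cur=A back=1 fwd=0
After 2 (back): cur=HOME back=0 fwd=1
After 3 (forward): cur=A back=1 fwd=0
After 4 (back): cur=HOME back=0 fwd=1
After 5 (visit(D)): cur=D back=1 fwd=0
After 6 (back): cur=HOME back=0 fwd=1
After 7 (forward): cur=D back=1 fwd=0
After 8 (visit(S)): cur=S back=2 fwd=0
After 9 (back): cur=D back=1 fwd=1
After 10 (forward): cur=S back=2 fwd=0
After 11 (back): cur=D back=1 fwd=1
After 12 (back): cur=HOME back=0 fwd=2
After 13 (forward): cur=D back=1 fwd=1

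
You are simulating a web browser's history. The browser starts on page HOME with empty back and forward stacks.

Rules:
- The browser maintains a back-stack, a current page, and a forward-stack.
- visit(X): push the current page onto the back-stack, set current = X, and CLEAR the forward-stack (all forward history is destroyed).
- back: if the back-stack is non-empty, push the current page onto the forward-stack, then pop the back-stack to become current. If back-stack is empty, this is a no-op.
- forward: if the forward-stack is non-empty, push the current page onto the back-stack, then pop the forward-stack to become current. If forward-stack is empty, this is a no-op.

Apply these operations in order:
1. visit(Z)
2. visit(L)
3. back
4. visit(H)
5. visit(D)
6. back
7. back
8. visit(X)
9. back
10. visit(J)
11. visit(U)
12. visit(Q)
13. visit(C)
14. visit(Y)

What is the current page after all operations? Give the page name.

After 1 (visit(Z)): cur=Z back=1 fwd=0
After 2 (visit(L)): cur=L back=2 fwd=0
After 3 (back): cur=Z back=1 fwd=1
After 4 (visit(H)): cur=H back=2 fwd=0
After 5 (visit(D)): cur=D back=3 fwd=0
After 6 (back): cur=H back=2 fwd=1
After 7 (back): cur=Z back=1 fwd=2
After 8 (visit(X)): cur=X back=2 fwd=0
After 9 (back): cur=Z back=1 fwd=1
After 10 (visit(J)): cur=J back=2 fwd=0
After 11 (visit(U)): cur=U back=3 fwd=0
After 12 (visit(Q)): cur=Q back=4 fwd=0
After 13 (visit(C)): cur=C back=5 fwd=0
After 14 (visit(Y)): cur=Y back=6 fwd=0

Answer: Y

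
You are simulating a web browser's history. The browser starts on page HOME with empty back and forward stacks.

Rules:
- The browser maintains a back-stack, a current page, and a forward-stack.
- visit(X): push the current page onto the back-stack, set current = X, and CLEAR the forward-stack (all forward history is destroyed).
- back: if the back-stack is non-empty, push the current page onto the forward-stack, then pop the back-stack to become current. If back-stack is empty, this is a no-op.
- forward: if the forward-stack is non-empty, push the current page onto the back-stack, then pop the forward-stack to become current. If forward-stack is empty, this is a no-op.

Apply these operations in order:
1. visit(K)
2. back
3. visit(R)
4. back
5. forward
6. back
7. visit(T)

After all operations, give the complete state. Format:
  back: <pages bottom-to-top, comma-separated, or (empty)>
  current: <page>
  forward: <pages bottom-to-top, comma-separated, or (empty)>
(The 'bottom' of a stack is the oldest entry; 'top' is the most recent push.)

After 1 (visit(K)): cur=K back=1 fwd=0
After 2 (back): cur=HOME back=0 fwd=1
After 3 (visit(R)): cur=R back=1 fwd=0
After 4 (back): cur=HOME back=0 fwd=1
After 5 (forward): cur=R back=1 fwd=0
After 6 (back): cur=HOME back=0 fwd=1
After 7 (visit(T)): cur=T back=1 fwd=0

Answer: back: HOME
current: T
forward: (empty)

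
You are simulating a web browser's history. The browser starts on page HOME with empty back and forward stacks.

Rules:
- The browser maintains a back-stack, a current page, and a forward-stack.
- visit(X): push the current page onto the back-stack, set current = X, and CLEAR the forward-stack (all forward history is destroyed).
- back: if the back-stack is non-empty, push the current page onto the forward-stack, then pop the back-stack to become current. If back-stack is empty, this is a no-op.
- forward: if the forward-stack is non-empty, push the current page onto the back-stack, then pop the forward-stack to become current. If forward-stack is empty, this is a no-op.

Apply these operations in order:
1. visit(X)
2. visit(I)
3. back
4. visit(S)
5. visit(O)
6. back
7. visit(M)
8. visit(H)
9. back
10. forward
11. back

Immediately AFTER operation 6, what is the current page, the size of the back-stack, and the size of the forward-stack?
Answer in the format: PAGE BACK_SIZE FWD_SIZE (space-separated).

After 1 (visit(X)): cur=X back=1 fwd=0
After 2 (visit(I)): cur=I back=2 fwd=0
After 3 (back): cur=X back=1 fwd=1
After 4 (visit(S)): cur=S back=2 fwd=0
After 5 (visit(O)): cur=O back=3 fwd=0
After 6 (back): cur=S back=2 fwd=1

S 2 1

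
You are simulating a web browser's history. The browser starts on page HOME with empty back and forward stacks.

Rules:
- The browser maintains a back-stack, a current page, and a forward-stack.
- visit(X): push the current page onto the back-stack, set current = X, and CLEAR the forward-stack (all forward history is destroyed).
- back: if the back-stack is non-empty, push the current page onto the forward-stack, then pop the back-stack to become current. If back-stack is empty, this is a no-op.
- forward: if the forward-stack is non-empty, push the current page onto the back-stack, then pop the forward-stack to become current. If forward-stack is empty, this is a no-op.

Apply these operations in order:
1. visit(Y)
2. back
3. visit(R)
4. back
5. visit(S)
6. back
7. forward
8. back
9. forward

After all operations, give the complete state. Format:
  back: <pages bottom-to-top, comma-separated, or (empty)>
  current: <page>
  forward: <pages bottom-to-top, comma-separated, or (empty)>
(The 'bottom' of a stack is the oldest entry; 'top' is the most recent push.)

After 1 (visit(Y)): cur=Y back=1 fwd=0
After 2 (back): cur=HOME back=0 fwd=1
After 3 (visit(R)): cur=R back=1 fwd=0
After 4 (back): cur=HOME back=0 fwd=1
After 5 (visit(S)): cur=S back=1 fwd=0
After 6 (back): cur=HOME back=0 fwd=1
After 7 (forward): cur=S back=1 fwd=0
After 8 (back): cur=HOME back=0 fwd=1
After 9 (forward): cur=S back=1 fwd=0

Answer: back: HOME
current: S
forward: (empty)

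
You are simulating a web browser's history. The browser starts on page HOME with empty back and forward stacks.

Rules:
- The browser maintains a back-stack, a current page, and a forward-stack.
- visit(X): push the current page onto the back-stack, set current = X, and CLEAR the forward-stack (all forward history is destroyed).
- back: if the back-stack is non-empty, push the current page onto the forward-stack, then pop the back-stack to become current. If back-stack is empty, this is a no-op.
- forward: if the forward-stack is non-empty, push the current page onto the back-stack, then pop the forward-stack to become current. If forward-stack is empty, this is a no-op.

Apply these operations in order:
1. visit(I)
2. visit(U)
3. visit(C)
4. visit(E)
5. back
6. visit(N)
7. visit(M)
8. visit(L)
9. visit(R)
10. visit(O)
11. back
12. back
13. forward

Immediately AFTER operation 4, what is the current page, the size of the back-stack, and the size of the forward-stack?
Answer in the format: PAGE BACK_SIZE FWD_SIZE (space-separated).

After 1 (visit(I)): cur=I back=1 fwd=0
After 2 (visit(U)): cur=U back=2 fwd=0
After 3 (visit(C)): cur=C back=3 fwd=0
After 4 (visit(E)): cur=E back=4 fwd=0

E 4 0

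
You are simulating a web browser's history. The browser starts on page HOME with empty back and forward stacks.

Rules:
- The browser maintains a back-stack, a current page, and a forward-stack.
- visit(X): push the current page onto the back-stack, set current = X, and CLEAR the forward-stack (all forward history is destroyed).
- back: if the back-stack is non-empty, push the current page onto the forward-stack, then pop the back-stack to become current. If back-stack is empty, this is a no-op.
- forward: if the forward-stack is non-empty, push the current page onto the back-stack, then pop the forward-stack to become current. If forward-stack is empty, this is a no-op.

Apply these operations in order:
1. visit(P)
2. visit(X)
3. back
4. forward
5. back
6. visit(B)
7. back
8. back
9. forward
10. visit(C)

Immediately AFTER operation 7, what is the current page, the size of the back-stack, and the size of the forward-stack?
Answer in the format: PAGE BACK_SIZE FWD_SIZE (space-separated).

After 1 (visit(P)): cur=P back=1 fwd=0
After 2 (visit(X)): cur=X back=2 fwd=0
After 3 (back): cur=P back=1 fwd=1
After 4 (forward): cur=X back=2 fwd=0
After 5 (back): cur=P back=1 fwd=1
After 6 (visit(B)): cur=B back=2 fwd=0
After 7 (back): cur=P back=1 fwd=1

P 1 1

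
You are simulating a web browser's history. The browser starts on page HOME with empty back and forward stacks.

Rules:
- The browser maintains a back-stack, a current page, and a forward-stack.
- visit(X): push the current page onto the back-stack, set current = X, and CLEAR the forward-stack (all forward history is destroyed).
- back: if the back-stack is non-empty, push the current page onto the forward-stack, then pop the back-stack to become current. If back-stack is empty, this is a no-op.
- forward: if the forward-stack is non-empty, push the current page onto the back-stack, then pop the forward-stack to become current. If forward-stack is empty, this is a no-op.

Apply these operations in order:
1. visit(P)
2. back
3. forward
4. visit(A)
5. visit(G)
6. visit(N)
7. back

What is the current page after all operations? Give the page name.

After 1 (visit(P)): cur=P back=1 fwd=0
After 2 (back): cur=HOME back=0 fwd=1
After 3 (forward): cur=P back=1 fwd=0
After 4 (visit(A)): cur=A back=2 fwd=0
After 5 (visit(G)): cur=G back=3 fwd=0
After 6 (visit(N)): cur=N back=4 fwd=0
After 7 (back): cur=G back=3 fwd=1

Answer: G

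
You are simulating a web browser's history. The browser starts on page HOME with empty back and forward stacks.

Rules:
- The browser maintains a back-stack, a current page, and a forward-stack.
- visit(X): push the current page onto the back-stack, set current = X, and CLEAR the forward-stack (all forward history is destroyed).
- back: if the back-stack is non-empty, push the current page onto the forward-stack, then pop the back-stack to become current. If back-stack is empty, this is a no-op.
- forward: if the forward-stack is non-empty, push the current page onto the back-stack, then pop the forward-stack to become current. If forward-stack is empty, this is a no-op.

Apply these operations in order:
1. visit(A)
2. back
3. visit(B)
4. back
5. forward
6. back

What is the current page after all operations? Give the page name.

After 1 (visit(A)): cur=A back=1 fwd=0
After 2 (back): cur=HOME back=0 fwd=1
After 3 (visit(B)): cur=B back=1 fwd=0
After 4 (back): cur=HOME back=0 fwd=1
After 5 (forward): cur=B back=1 fwd=0
After 6 (back): cur=HOME back=0 fwd=1

Answer: HOME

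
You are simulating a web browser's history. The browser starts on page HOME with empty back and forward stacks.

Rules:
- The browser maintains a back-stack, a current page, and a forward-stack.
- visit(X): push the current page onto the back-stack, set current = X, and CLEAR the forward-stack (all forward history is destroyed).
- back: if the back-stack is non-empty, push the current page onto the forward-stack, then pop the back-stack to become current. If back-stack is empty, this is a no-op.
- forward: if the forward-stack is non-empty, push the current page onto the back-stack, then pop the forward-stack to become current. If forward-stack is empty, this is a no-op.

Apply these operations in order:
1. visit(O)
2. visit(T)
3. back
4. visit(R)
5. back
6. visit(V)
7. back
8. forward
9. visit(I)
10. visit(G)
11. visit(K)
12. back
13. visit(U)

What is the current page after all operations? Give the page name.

After 1 (visit(O)): cur=O back=1 fwd=0
After 2 (visit(T)): cur=T back=2 fwd=0
After 3 (back): cur=O back=1 fwd=1
After 4 (visit(R)): cur=R back=2 fwd=0
After 5 (back): cur=O back=1 fwd=1
After 6 (visit(V)): cur=V back=2 fwd=0
After 7 (back): cur=O back=1 fwd=1
After 8 (forward): cur=V back=2 fwd=0
After 9 (visit(I)): cur=I back=3 fwd=0
After 10 (visit(G)): cur=G back=4 fwd=0
After 11 (visit(K)): cur=K back=5 fwd=0
After 12 (back): cur=G back=4 fwd=1
After 13 (visit(U)): cur=U back=5 fwd=0

Answer: U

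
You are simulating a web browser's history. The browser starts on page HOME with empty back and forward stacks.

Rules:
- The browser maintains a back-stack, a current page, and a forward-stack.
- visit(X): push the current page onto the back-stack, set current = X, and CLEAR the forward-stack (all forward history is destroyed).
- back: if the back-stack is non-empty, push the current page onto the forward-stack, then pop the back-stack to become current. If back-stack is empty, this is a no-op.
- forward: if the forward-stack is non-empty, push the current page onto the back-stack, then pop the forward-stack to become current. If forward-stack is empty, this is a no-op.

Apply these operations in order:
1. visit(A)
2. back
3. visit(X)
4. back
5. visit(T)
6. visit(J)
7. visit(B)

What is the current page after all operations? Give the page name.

After 1 (visit(A)): cur=A back=1 fwd=0
After 2 (back): cur=HOME back=0 fwd=1
After 3 (visit(X)): cur=X back=1 fwd=0
After 4 (back): cur=HOME back=0 fwd=1
After 5 (visit(T)): cur=T back=1 fwd=0
After 6 (visit(J)): cur=J back=2 fwd=0
After 7 (visit(B)): cur=B back=3 fwd=0

Answer: B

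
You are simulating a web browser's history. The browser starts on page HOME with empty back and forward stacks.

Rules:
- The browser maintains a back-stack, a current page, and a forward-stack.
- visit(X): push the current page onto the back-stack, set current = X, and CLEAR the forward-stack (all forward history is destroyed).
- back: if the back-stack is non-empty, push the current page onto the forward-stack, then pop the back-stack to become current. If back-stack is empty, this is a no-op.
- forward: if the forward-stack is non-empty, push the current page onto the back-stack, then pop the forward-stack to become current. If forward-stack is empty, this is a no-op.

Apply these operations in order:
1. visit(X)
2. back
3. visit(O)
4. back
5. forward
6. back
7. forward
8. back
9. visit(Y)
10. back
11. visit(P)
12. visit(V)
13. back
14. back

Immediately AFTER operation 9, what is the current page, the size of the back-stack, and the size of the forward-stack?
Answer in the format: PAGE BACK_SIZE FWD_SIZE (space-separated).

After 1 (visit(X)): cur=X back=1 fwd=0
After 2 (back): cur=HOME back=0 fwd=1
After 3 (visit(O)): cur=O back=1 fwd=0
After 4 (back): cur=HOME back=0 fwd=1
After 5 (forward): cur=O back=1 fwd=0
After 6 (back): cur=HOME back=0 fwd=1
After 7 (forward): cur=O back=1 fwd=0
After 8 (back): cur=HOME back=0 fwd=1
After 9 (visit(Y)): cur=Y back=1 fwd=0

Y 1 0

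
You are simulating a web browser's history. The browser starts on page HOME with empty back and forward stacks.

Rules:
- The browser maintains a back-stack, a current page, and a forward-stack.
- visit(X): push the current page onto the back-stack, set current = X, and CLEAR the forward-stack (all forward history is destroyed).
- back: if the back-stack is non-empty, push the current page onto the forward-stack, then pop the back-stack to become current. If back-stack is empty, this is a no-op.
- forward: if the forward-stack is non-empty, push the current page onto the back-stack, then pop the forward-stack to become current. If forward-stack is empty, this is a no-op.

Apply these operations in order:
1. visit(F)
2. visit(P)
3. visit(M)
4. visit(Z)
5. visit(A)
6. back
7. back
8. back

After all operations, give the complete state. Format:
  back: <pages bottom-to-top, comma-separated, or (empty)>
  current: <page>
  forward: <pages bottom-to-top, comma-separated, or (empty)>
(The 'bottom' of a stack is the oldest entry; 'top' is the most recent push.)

After 1 (visit(F)): cur=F back=1 fwd=0
After 2 (visit(P)): cur=P back=2 fwd=0
After 3 (visit(M)): cur=M back=3 fwd=0
After 4 (visit(Z)): cur=Z back=4 fwd=0
After 5 (visit(A)): cur=A back=5 fwd=0
After 6 (back): cur=Z back=4 fwd=1
After 7 (back): cur=M back=3 fwd=2
After 8 (back): cur=P back=2 fwd=3

Answer: back: HOME,F
current: P
forward: A,Z,M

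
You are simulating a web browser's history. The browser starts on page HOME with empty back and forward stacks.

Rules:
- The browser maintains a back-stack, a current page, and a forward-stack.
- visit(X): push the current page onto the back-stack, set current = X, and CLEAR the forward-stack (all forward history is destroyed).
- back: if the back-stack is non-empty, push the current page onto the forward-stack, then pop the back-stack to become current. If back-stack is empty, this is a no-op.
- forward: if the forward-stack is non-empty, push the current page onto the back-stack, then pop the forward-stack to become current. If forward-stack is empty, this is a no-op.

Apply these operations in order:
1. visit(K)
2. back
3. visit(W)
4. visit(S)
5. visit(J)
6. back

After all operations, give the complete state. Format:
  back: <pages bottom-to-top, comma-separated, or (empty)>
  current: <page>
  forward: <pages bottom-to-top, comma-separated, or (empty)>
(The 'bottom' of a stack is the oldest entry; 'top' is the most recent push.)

After 1 (visit(K)): cur=K back=1 fwd=0
After 2 (back): cur=HOME back=0 fwd=1
After 3 (visit(W)): cur=W back=1 fwd=0
After 4 (visit(S)): cur=S back=2 fwd=0
After 5 (visit(J)): cur=J back=3 fwd=0
After 6 (back): cur=S back=2 fwd=1

Answer: back: HOME,W
current: S
forward: J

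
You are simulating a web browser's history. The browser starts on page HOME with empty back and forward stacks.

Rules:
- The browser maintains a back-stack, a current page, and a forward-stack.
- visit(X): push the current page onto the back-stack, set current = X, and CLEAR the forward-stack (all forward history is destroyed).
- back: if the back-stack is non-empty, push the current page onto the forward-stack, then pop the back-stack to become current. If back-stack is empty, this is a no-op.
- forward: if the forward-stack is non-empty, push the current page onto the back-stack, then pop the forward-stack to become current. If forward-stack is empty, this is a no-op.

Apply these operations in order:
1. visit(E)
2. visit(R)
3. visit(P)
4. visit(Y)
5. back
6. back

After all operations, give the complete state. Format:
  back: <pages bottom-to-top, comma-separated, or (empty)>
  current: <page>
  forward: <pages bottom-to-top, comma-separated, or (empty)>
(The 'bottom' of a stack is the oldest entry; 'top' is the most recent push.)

Answer: back: HOME,E
current: R
forward: Y,P

Derivation:
After 1 (visit(E)): cur=E back=1 fwd=0
After 2 (visit(R)): cur=R back=2 fwd=0
After 3 (visit(P)): cur=P back=3 fwd=0
After 4 (visit(Y)): cur=Y back=4 fwd=0
After 5 (back): cur=P back=3 fwd=1
After 6 (back): cur=R back=2 fwd=2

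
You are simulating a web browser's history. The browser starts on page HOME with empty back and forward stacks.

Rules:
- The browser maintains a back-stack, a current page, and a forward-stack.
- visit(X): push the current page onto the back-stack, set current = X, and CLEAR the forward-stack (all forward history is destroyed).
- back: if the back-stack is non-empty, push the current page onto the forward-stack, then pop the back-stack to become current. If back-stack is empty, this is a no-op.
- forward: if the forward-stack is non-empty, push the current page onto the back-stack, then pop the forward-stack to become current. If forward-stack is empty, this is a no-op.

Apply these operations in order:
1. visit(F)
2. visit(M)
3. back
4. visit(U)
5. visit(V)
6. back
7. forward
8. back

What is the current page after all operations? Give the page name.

After 1 (visit(F)): cur=F back=1 fwd=0
After 2 (visit(M)): cur=M back=2 fwd=0
After 3 (back): cur=F back=1 fwd=1
After 4 (visit(U)): cur=U back=2 fwd=0
After 5 (visit(V)): cur=V back=3 fwd=0
After 6 (back): cur=U back=2 fwd=1
After 7 (forward): cur=V back=3 fwd=0
After 8 (back): cur=U back=2 fwd=1

Answer: U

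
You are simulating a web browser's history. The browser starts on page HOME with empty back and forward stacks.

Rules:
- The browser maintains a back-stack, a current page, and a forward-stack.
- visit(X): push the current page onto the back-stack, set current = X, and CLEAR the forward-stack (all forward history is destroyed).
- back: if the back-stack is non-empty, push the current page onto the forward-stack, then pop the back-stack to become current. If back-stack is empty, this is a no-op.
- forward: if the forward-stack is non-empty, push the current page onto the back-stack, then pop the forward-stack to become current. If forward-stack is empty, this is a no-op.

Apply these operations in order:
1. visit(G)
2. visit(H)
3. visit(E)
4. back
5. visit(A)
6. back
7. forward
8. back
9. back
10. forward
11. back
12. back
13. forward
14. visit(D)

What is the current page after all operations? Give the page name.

Answer: D

Derivation:
After 1 (visit(G)): cur=G back=1 fwd=0
After 2 (visit(H)): cur=H back=2 fwd=0
After 3 (visit(E)): cur=E back=3 fwd=0
After 4 (back): cur=H back=2 fwd=1
After 5 (visit(A)): cur=A back=3 fwd=0
After 6 (back): cur=H back=2 fwd=1
After 7 (forward): cur=A back=3 fwd=0
After 8 (back): cur=H back=2 fwd=1
After 9 (back): cur=G back=1 fwd=2
After 10 (forward): cur=H back=2 fwd=1
After 11 (back): cur=G back=1 fwd=2
After 12 (back): cur=HOME back=0 fwd=3
After 13 (forward): cur=G back=1 fwd=2
After 14 (visit(D)): cur=D back=2 fwd=0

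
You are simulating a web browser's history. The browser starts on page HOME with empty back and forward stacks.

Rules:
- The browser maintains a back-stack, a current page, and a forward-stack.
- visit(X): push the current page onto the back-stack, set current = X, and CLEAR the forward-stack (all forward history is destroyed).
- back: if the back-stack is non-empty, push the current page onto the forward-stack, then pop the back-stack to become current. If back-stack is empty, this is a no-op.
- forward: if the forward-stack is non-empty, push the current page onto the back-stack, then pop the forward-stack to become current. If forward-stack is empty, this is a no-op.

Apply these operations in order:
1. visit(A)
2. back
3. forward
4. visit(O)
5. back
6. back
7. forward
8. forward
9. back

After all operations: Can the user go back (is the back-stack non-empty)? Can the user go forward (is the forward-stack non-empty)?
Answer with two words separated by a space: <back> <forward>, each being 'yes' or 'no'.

After 1 (visit(A)): cur=A back=1 fwd=0
After 2 (back): cur=HOME back=0 fwd=1
After 3 (forward): cur=A back=1 fwd=0
After 4 (visit(O)): cur=O back=2 fwd=0
After 5 (back): cur=A back=1 fwd=1
After 6 (back): cur=HOME back=0 fwd=2
After 7 (forward): cur=A back=1 fwd=1
After 8 (forward): cur=O back=2 fwd=0
After 9 (back): cur=A back=1 fwd=1

Answer: yes yes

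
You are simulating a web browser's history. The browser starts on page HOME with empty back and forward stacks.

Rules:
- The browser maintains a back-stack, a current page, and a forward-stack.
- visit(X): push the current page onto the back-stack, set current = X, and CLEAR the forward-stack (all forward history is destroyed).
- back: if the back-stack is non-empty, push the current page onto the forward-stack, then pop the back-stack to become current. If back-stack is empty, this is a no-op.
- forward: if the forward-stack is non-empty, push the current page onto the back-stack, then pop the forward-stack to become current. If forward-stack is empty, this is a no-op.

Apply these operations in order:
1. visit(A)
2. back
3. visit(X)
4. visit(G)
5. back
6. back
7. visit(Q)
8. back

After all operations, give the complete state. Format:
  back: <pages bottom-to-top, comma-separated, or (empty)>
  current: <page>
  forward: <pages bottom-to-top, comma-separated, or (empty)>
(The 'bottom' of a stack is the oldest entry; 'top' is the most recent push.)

After 1 (visit(A)): cur=A back=1 fwd=0
After 2 (back): cur=HOME back=0 fwd=1
After 3 (visit(X)): cur=X back=1 fwd=0
After 4 (visit(G)): cur=G back=2 fwd=0
After 5 (back): cur=X back=1 fwd=1
After 6 (back): cur=HOME back=0 fwd=2
After 7 (visit(Q)): cur=Q back=1 fwd=0
After 8 (back): cur=HOME back=0 fwd=1

Answer: back: (empty)
current: HOME
forward: Q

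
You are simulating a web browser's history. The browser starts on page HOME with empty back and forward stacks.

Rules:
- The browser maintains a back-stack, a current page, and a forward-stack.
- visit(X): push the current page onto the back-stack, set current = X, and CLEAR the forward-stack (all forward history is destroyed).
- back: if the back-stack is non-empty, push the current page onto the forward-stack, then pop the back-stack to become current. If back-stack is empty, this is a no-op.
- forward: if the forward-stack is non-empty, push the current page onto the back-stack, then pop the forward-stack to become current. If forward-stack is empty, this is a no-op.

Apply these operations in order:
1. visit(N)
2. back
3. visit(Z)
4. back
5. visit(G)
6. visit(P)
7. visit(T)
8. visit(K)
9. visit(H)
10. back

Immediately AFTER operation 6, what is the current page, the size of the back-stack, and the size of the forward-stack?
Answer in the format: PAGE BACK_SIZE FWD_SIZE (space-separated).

After 1 (visit(N)): cur=N back=1 fwd=0
After 2 (back): cur=HOME back=0 fwd=1
After 3 (visit(Z)): cur=Z back=1 fwd=0
After 4 (back): cur=HOME back=0 fwd=1
After 5 (visit(G)): cur=G back=1 fwd=0
After 6 (visit(P)): cur=P back=2 fwd=0

P 2 0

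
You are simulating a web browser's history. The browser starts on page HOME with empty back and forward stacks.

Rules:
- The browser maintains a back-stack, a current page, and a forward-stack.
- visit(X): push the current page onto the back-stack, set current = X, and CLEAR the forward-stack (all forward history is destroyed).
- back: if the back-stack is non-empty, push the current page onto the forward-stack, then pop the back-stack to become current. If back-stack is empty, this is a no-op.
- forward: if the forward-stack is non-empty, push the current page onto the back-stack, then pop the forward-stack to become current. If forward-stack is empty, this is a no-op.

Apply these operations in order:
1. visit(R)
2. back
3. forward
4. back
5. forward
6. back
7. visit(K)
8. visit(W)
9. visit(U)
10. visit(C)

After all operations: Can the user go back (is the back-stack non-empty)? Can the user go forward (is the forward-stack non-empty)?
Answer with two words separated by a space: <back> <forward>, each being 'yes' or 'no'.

After 1 (visit(R)): cur=R back=1 fwd=0
After 2 (back): cur=HOME back=0 fwd=1
After 3 (forward): cur=R back=1 fwd=0
After 4 (back): cur=HOME back=0 fwd=1
After 5 (forward): cur=R back=1 fwd=0
After 6 (back): cur=HOME back=0 fwd=1
After 7 (visit(K)): cur=K back=1 fwd=0
After 8 (visit(W)): cur=W back=2 fwd=0
After 9 (visit(U)): cur=U back=3 fwd=0
After 10 (visit(C)): cur=C back=4 fwd=0

Answer: yes no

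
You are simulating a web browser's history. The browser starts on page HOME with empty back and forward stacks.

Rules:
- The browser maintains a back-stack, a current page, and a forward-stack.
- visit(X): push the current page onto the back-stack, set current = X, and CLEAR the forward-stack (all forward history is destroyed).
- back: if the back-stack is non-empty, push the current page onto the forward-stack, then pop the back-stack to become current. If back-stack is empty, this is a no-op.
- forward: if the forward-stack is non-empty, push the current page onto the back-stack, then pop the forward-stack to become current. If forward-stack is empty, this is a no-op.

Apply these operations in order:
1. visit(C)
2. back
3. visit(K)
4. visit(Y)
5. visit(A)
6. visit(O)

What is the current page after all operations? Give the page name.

Answer: O

Derivation:
After 1 (visit(C)): cur=C back=1 fwd=0
After 2 (back): cur=HOME back=0 fwd=1
After 3 (visit(K)): cur=K back=1 fwd=0
After 4 (visit(Y)): cur=Y back=2 fwd=0
After 5 (visit(A)): cur=A back=3 fwd=0
After 6 (visit(O)): cur=O back=4 fwd=0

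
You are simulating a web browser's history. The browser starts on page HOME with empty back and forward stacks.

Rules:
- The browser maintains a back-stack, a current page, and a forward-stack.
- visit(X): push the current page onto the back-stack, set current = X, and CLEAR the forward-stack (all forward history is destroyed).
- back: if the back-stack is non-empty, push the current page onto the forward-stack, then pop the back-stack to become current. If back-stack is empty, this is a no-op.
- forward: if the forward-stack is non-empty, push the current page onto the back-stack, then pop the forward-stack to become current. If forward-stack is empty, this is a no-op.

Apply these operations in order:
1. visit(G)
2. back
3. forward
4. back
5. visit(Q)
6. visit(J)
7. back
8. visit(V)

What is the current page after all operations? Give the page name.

After 1 (visit(G)): cur=G back=1 fwd=0
After 2 (back): cur=HOME back=0 fwd=1
After 3 (forward): cur=G back=1 fwd=0
After 4 (back): cur=HOME back=0 fwd=1
After 5 (visit(Q)): cur=Q back=1 fwd=0
After 6 (visit(J)): cur=J back=2 fwd=0
After 7 (back): cur=Q back=1 fwd=1
After 8 (visit(V)): cur=V back=2 fwd=0

Answer: V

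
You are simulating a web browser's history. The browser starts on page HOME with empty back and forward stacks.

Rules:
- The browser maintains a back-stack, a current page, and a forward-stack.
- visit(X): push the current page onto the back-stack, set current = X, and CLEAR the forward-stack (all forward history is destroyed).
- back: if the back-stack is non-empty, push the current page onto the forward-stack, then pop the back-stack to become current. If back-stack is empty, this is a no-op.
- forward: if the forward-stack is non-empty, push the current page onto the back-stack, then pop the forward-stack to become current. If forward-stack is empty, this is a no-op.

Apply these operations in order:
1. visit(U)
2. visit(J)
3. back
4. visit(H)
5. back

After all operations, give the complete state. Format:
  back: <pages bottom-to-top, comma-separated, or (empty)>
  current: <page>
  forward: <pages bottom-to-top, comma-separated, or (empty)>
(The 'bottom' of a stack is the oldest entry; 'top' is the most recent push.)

After 1 (visit(U)): cur=U back=1 fwd=0
After 2 (visit(J)): cur=J back=2 fwd=0
After 3 (back): cur=U back=1 fwd=1
After 4 (visit(H)): cur=H back=2 fwd=0
After 5 (back): cur=U back=1 fwd=1

Answer: back: HOME
current: U
forward: H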